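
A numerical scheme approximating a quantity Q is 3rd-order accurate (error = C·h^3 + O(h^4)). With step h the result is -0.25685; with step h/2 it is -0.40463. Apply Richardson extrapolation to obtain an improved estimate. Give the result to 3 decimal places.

Extrapolated value = (8·A(h/2) − A(h)) / (8 − 1)
= (8·(-0.40463) − (-0.25685)) / 7
= -2.98019 / 7 = -0.42574

-0.426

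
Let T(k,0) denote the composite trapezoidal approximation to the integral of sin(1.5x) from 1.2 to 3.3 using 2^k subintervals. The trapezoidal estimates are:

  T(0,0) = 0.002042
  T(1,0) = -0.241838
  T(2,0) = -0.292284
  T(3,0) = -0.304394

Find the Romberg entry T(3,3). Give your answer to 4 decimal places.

T(1,1) = (4·(-0.241838) − 0.002042) / 3 = -0.323131
T(2,1) = -0.292284 + (-0.292284 − (-0.241838))/3 = -0.309099
T(3,1) = -0.304394 + (-0.304394 − (-0.292284))/3 = -0.308431
T(2,2) = -0.309099 + (-0.309099 − (-0.323131))/15 = -0.308164
T(3,2) = -0.308431 + (-0.308431 − (-0.309099))/15 = -0.308386
T(3,3) = -0.308386 + (-0.308386 − (-0.308164))/63 = -0.308390

-0.3084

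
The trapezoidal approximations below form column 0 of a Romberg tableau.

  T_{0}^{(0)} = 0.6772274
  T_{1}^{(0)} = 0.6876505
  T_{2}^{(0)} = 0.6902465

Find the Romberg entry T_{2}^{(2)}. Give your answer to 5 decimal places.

T_{1}^{(1)} = 0.6876505 + (0.6876505 − 0.6772274)/3 = 0.6911249
T_{2}^{(1)} = 0.6902465 + (0.6902465 − 0.6876505)/3 = 0.6911118
T_{2}^{(2)} = 0.6911118 + (0.6911118 − 0.6911249)/15 = 0.6911109

0.69111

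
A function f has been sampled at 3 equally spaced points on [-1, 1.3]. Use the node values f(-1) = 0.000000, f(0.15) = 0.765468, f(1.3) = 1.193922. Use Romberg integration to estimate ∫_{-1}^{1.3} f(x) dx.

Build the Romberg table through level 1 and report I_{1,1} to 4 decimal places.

1.6314

I_{0,0} (trapezoid, 1 panel, h=2.3000): 1.373010
I_{1,0} (trapezoid, 2 panels, h=1.1500): 1.566793
I_{1,1} = 1.566793 + (1.566793 − 1.373010)/3 = 1.631387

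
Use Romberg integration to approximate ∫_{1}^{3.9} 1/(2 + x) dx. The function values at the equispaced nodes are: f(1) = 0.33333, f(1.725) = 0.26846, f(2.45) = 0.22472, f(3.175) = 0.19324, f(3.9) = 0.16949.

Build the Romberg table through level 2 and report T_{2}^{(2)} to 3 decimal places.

0.676

T_{0}^{(0)} (trapezoid, 1 panel, h=2.9000): 0.72909
T_{1}^{(0)} (trapezoid, 2 panels, h=1.4500): 0.69039
T_{2}^{(0)} (trapezoid, 4 panels, h=0.7250): 0.67993
T_{1}^{(1)} = 0.69039 + (0.69039 − 0.72909)/3 = 0.67749
T_{2}^{(1)} = 0.67993 + (0.67993 − 0.69039)/3 = 0.67644
T_{2}^{(2)} = 0.67644 + (0.67644 − 0.67749)/15 = 0.67637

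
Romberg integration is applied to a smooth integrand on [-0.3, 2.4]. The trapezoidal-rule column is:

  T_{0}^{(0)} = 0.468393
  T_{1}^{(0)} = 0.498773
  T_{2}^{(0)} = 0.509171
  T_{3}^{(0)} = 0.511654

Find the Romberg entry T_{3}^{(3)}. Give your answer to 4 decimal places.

Richardson extrapolation on the trapezoidal column (denominator 4−1=3):
T_{1}^{(1)} = 0.498773 + (0.498773 − 0.468393)/3 = 0.508900
T_{2}^{(1)} = (4·0.509171 − 0.498773) / 3 = 0.512637
T_{3}^{(1)} = 0.511654 + (0.511654 − 0.509171)/3 = 0.512482
T_{2}^{(2)} = (16·0.512637 − 0.508900) / 15 = 0.512886
T_{3}^{(2)} = 0.512482 + (0.512482 − 0.512637)/15 = 0.512472
T_{3}^{(3)} = 0.512472 + (0.512472 − 0.512886)/63 = 0.512465
(Column j=1 coincides with Simpson's rule on the same nodes.)

0.5125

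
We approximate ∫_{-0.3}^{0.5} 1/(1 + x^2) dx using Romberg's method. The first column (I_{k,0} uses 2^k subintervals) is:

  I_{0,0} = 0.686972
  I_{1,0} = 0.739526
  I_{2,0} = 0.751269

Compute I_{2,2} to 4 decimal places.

0.7551

Richardson extrapolation on the trapezoidal column (denominator 4−1=3):
I_{1,1} = 0.739526 + (0.739526 − 0.686972)/3 = 0.757044
I_{2,1} = 0.751269 + (0.751269 − 0.739526)/3 = 0.755183
I_{2,2} = 0.755183 + (0.755183 − 0.757044)/15 = 0.755059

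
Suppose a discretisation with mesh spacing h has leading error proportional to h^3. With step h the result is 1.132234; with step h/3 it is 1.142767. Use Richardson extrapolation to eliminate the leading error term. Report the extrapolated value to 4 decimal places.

1.1432

Extrapolated value = (27·A(h/3) − A(h)) / (27 − 1)
= (27·1.142767 − 1.132234) / 26
= 29.722475 / 26 = 1.143172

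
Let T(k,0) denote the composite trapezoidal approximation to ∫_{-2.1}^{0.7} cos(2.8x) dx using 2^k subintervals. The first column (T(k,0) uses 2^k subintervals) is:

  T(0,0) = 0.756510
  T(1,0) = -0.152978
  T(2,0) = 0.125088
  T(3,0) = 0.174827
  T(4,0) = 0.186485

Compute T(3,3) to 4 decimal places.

Richardson extrapolation on the trapezoidal column (denominator 4−1=3):
T(1,1) = -0.152978 + (-0.152978 − 0.756510)/3 = -0.456141
T(2,1) = (4·0.125088 − (-0.152978)) / 3 = 0.217777
T(3,1) = 0.174827 + (0.174827 − 0.125088)/3 = 0.191407
T(2,2) = 0.217777 + (0.217777 − (-0.456141))/15 = 0.262705
T(3,2) = 0.191407 + (0.191407 − 0.217777)/15 = 0.189649
T(3,3) = 0.189649 + (0.189649 − 0.262705)/63 = 0.188489

0.1885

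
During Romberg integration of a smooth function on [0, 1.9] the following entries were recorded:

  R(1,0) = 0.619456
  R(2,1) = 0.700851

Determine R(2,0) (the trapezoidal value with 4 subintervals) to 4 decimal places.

0.6805

From R(2,1) = (4·R(2,0) − R(1,0))/3, solve for R(2,0):
4·R(2,0) = 3·0.700851 + 0.619456 = 2.722009
R(2,0) = 0.680502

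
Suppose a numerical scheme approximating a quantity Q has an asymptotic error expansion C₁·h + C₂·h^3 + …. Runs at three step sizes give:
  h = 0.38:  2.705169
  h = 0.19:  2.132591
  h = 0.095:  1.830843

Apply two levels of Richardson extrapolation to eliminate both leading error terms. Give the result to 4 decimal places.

First eliminate the h term (factor 2^1 = 2):
  B₁ = (2·2.132591 − 2.705169)/1 = 1.560013
  B₂ = (2·1.830843 − 2.132591)/1 = 1.529095
Then eliminate the h^3 term (factor 2^3 = 8):
  (8·1.529095 − 1.560013)/7 = 1.524678

1.5247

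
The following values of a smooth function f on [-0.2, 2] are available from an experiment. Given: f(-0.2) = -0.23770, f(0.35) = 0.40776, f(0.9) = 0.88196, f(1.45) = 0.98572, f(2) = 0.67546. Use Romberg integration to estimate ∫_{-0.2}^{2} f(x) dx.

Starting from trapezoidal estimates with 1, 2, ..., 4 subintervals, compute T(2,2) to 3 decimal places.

1.424

T(0,0) (trapezoid, 1 panel, h=2.2000): 0.48154
T(1,0) (trapezoid, 2 panels, h=1.1000): 1.21092
T(2,0) (trapezoid, 4 panels, h=0.5500): 1.37188
T(1,1) = 1.21092 + (1.21092 − 0.48154)/3 = 1.45405
T(2,1) = 1.37188 + (1.37188 − 1.21092)/3 = 1.42553
T(2,2) = 1.42553 + (1.42553 − 1.45405)/15 = 1.42363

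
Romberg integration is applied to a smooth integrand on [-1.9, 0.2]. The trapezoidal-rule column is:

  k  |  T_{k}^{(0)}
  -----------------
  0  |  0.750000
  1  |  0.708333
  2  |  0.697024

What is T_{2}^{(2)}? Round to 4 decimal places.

T_{1}^{(1)} = (4·0.708333 − 0.750000) / 3 = 0.694444
T_{2}^{(1)} = 0.697024 + (0.697024 − 0.708333)/3 = 0.693254
T_{2}^{(2)} = 0.693254 + (0.693254 − 0.694444)/15 = 0.693175

0.6932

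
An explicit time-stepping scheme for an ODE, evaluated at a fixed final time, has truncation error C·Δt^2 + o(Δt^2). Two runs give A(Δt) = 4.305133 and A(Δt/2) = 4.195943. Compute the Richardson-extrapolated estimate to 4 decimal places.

Extrapolated value = (4·A(Δt/2) − A(Δt)) / (4 − 1)
= (4·4.195943 − 4.305133) / 3
= 12.478639 / 3 = 4.159546

4.1595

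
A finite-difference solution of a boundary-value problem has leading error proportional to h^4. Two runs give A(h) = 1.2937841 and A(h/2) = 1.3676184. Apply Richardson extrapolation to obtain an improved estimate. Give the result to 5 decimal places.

Extrapolated value = (16·A(h/2) − A(h)) / (16 − 1)
= (16·1.3676184 − 1.2937841) / 15
= 20.5881103 / 15 = 1.3725407

1.37254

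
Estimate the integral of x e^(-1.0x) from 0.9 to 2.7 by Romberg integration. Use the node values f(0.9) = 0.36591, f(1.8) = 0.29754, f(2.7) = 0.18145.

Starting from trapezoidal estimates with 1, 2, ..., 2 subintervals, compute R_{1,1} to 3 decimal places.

0.521

R_{0,0} (trapezoid, 1 panel, h=1.8000): 0.49262
R_{1,0} (trapezoid, 2 panels, h=0.9000): 0.51410
R_{1,1} = 0.51410 + (0.51410 − 0.49262)/3 = 0.52126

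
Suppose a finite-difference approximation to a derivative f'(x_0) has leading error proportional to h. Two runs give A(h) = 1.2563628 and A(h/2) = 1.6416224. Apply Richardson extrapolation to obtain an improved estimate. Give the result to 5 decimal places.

The leading error scales as h; refining by a factor of 2 reduces it by 2^1 = 2.
Extrapolated value = (2·A(h/2) − A(h)) / (2 − 1)
= (2·1.6416224 − 1.2563628) / 1
= 2.0268820 / 1 = 2.0268820

2.02688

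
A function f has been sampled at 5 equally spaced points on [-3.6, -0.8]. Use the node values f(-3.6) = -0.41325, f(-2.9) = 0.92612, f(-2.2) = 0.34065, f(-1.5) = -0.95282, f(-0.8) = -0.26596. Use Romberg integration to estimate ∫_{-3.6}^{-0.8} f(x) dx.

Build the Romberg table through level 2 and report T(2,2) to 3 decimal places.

T(0,0) (trapezoid, 1 panel, h=2.8000): -0.95089
T(1,0) (trapezoid, 2 panels, h=1.4000): 0.00146
T(2,0) (trapezoid, 4 panels, h=0.7000): -0.01796
T(1,1) = 0.00146 + (0.00146 − (-0.95089))/3 = 0.31891
T(2,1) = -0.01796 + (-0.01796 − 0.00146)/3 = -0.02443
T(2,2) = -0.02443 + (-0.02443 − 0.31891)/15 = -0.04732

-0.047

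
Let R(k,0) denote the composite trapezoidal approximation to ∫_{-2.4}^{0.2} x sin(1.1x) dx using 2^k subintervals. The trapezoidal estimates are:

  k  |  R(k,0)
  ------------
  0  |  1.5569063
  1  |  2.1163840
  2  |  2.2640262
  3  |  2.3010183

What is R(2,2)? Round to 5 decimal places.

2.31393

Richardson extrapolation on the trapezoidal column (denominator 4−1=3):
R(1,1) = (4·2.1163840 − 1.5569063) / 3 = 2.3028766
R(2,1) = 2.2640262 + (2.2640262 − 2.1163840)/3 = 2.3132403
R(2,2) = 2.3132403 + (2.3132403 − 2.3028766)/15 = 2.3139312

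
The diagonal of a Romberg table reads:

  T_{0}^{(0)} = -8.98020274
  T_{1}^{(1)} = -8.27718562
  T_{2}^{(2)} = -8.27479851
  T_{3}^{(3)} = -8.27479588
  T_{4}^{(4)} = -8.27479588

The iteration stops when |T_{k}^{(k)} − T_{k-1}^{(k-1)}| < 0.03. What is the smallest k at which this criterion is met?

k = 2

|T_{1}^{(1)} − T_{0}^{(0)}| = 0.70301712 ≥ 0.03
|T_{2}^{(2)} − T_{1}^{(1)}| = 0.00238711 < 0.03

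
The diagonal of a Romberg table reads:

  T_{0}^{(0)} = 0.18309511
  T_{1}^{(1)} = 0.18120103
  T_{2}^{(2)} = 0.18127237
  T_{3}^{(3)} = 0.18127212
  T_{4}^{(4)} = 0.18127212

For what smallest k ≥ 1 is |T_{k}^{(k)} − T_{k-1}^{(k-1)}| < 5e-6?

k = 3

|T_{1}^{(1)} − T_{0}^{(0)}| = 0.00189408 ≥ 5e-6
|T_{2}^{(2)} − T_{1}^{(1)}| = 0.00007134 ≥ 5e-6
|T_{3}^{(3)} − T_{2}^{(2)}| = 0.00000025 < 5e-6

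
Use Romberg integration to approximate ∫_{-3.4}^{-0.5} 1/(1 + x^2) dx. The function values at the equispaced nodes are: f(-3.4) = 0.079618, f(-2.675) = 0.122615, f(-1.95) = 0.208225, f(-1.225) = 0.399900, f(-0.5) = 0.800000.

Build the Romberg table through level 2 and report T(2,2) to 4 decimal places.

T(0,0) (trapezoid, 1 panel, h=2.9000): 1.275446
T(1,0) (trapezoid, 2 panels, h=1.4500): 0.939649
T(2,0) (trapezoid, 4 panels, h=0.7250): 0.848648
T(1,1) = 0.939649 + (0.939649 − 1.275446)/3 = 0.827717
T(2,1) = 0.848648 + (0.848648 − 0.939649)/3 = 0.818314
T(2,2) = 0.818314 + (0.818314 − 0.827717)/15 = 0.817687

0.8177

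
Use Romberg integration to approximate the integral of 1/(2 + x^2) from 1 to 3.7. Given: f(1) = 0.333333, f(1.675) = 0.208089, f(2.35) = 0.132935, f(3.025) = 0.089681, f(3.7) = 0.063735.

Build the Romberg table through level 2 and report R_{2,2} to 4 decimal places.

R_{0,0} (trapezoid, 1 panel, h=2.7000): 0.536042
R_{1,0} (trapezoid, 2 panels, h=1.3500): 0.447483
R_{2,0} (trapezoid, 4 panels, h=0.6750): 0.424736
R_{1,1} = 0.447483 + (0.447483 − 0.536042)/3 = 0.417963
R_{2,1} = 0.424736 + (0.424736 − 0.447483)/3 = 0.417154
R_{2,2} = 0.417154 + (0.417154 − 0.417963)/15 = 0.417100

0.4171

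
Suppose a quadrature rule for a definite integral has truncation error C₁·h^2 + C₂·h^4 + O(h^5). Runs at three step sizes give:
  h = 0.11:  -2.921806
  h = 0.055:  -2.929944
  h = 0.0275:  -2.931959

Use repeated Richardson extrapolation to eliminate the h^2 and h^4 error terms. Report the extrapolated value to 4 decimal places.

-2.9326

First eliminate the h^2 term (factor 2^2 = 4):
  B₁ = (4·(-2.929944) − (-2.921806))/3 = -2.932657
  B₂ = (4·(-2.931959) − (-2.929944))/3 = -2.932631
Then eliminate the h^4 term (factor 2^4 = 16):
  (16·(-2.932631) − (-2.932657))/15 = -2.932629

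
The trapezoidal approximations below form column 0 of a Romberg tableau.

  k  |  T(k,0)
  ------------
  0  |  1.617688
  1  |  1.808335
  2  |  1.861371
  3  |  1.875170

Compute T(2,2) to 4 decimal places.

1.8795

T(1,1) = 1.808335 + (1.808335 − 1.617688)/3 = 1.871884
T(2,1) = 1.861371 + (1.861371 − 1.808335)/3 = 1.879050
T(2,2) = (16·1.879050 − 1.871884) / 15 = 1.879528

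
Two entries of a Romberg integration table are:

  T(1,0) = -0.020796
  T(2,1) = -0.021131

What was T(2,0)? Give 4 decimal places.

From T(2,1) = (4·T(2,0) − T(1,0))/3, solve for T(2,0):
4·T(2,0) = 3·(-0.021131) + (-0.020796) = -0.084189
T(2,0) = -0.021047

-0.0210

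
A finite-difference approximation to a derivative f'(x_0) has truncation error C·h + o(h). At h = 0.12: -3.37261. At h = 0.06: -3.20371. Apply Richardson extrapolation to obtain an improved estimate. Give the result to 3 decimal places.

-3.035

Extrapolated value = (2·A(h/2) − A(h)) / (2 − 1)
= (2·(-3.20371) − (-3.37261)) / 1
= -3.03481 / 1 = -3.03481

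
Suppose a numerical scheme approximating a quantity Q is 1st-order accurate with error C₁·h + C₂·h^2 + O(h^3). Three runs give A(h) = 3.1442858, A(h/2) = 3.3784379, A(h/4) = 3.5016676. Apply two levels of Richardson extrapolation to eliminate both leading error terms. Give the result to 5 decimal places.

3.62900

First eliminate the h term (factor 2^1 = 2):
  B₁ = (2·3.3784379 − 3.1442858)/1 = 3.6125900
  B₂ = (2·3.5016676 − 3.3784379)/1 = 3.6248973
Then eliminate the h^2 term (factor 2^2 = 4):
  (4·3.6248973 − 3.6125900)/3 = 3.6289997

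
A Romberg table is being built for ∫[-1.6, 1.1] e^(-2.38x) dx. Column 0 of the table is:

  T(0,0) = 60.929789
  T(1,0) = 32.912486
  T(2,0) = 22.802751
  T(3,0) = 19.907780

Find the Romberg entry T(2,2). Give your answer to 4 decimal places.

T(1,1) = (4·32.912486 − 60.929789) / 3 = 23.573385
T(2,1) = 22.802751 + (22.802751 − 32.912486)/3 = 19.432839
T(2,2) = (16·19.432839 − 23.573385) / 15 = 19.156803

19.1568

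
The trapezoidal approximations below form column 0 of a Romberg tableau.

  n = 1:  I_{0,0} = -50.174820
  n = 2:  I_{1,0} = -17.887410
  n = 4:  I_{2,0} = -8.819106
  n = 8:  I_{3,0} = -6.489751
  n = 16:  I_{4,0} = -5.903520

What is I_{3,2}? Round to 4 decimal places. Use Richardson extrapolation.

-5.7078

Richardson extrapolation on the trapezoidal column (denominator 4−1=3):
I_{2,1} = -8.819106 + (-8.819106 − (-17.887410))/3 = -5.796338
I_{3,1} = (4·(-6.489751) − (-8.819106)) / 3 = -5.713299
I_{3,2} = -5.713299 + (-5.713299 − (-5.796338))/15 = -5.707763
(Column j=1 coincides with Simpson's rule on the same nodes.)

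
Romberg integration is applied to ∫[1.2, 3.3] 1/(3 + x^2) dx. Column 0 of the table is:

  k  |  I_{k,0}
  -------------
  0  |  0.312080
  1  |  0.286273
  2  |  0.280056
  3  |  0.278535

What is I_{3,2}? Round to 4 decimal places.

Richardson extrapolation on the trapezoidal column (denominator 4−1=3):
I_{2,1} = (4·0.280056 − 0.286273) / 3 = 0.277984
I_{3,1} = 0.278535 + (0.278535 − 0.280056)/3 = 0.278028
I_{3,2} = (16·0.278028 − 0.277984) / 15 = 0.278031

0.2780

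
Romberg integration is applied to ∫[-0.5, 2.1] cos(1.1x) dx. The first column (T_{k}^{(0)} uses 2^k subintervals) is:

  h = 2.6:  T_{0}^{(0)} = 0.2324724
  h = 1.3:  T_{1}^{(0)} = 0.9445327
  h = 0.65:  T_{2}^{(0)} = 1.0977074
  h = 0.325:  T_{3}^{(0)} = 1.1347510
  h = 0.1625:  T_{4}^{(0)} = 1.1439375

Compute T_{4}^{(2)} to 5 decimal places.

Richardson extrapolation on the trapezoidal column (denominator 4−1=3):
T_{3}^{(1)} = (4·1.1347510 − 1.0977074) / 3 = 1.1470989
T_{4}^{(1)} = 1.1439375 + (1.1439375 − 1.1347510)/3 = 1.1469997
T_{4}^{(2)} = 1.1469997 + (1.1469997 − 1.1470989)/15 = 1.1469931

1.14699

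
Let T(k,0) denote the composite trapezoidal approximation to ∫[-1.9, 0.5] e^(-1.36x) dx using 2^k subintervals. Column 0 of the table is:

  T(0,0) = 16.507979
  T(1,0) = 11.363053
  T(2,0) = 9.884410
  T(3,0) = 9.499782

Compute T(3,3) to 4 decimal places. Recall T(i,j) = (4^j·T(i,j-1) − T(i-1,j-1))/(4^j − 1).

Richardson extrapolation on the trapezoidal column (denominator 4−1=3):
T(1,1) = 11.363053 + (11.363053 − 16.507979)/3 = 9.648078
T(2,1) = 9.884410 + (9.884410 − 11.363053)/3 = 9.391529
T(3,1) = (4·9.499782 − 9.884410) / 3 = 9.371573
T(2,2) = (16·9.391529 − 9.648078) / 15 = 9.374426
T(3,2) = (16·9.371573 − 9.391529) / 15 = 9.370243
T(3,3) = (64·9.370243 − 9.374426) / 63 = 9.370177

9.3702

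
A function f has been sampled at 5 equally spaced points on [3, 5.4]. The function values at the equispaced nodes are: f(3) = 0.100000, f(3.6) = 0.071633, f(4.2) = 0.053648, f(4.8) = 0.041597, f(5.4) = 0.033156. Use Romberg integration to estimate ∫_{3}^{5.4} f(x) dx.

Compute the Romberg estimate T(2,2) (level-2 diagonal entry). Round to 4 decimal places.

T(0,0) (trapezoid, 1 panel, h=2.4000): 0.159787
T(1,0) (trapezoid, 2 panels, h=1.2000): 0.144271
T(2,0) (trapezoid, 4 panels, h=0.6000): 0.140074
T(1,1) = 0.144271 + (0.144271 − 0.159787)/3 = 0.139099
T(2,1) = 0.140074 + (0.140074 − 0.144271)/3 = 0.138675
T(2,2) = 0.138675 + (0.138675 − 0.139099)/15 = 0.138647

0.1386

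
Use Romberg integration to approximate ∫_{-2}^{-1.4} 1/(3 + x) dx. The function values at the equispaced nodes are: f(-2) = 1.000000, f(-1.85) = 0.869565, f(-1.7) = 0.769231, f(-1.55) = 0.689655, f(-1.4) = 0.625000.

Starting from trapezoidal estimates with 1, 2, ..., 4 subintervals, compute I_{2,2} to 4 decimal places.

I_{0,0} (trapezoid, 1 panel, h=0.6000): 0.487500
I_{1,0} (trapezoid, 2 panels, h=0.3000): 0.474519
I_{2,0} (trapezoid, 4 panels, h=0.1500): 0.471143
I_{1,1} = 0.474519 + (0.474519 − 0.487500)/3 = 0.470192
I_{2,1} = 0.471143 + (0.471143 − 0.474519)/3 = 0.470018
I_{2,2} = 0.470018 + (0.470018 − 0.470192)/15 = 0.470006

0.4700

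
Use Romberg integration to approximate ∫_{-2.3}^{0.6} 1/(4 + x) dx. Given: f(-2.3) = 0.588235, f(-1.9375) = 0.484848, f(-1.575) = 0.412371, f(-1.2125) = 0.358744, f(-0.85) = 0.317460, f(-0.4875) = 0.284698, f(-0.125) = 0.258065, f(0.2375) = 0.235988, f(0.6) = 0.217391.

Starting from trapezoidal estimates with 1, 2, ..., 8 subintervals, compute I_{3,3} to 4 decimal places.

0.9954

I_{0,0} (trapezoid, 1 panel, h=2.9000): 1.168158
I_{1,0} (trapezoid, 2 panels, h=1.4500): 1.044396
I_{2,0} (trapezoid, 4 panels, h=0.7250): 1.008264
I_{3,0} (trapezoid, 8 panels, h=0.3625): 0.998683
I_{1,1} = 1.044396 + (1.044396 − 1.168158)/3 = 1.003142
I_{2,1} = 1.008264 + (1.008264 − 1.044396)/3 = 0.996220
I_{3,1} = 0.998683 + (0.998683 − 1.008264)/3 = 0.995489
I_{2,2} = 0.996220 + (0.996220 − 1.003142)/15 = 0.995759
I_{3,2} = 0.995489 + (0.995489 − 0.996220)/15 = 0.995440
I_{3,3} = 0.995440 + (0.995440 − 0.995759)/63 = 0.995435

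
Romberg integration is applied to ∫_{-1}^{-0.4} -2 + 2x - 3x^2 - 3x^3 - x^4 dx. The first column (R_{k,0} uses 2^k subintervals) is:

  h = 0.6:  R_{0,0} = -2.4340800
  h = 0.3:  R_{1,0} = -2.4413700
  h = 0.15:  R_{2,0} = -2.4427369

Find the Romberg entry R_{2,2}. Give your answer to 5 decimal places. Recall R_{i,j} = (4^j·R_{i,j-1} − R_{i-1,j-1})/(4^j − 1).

-2.44315

Richardson extrapolation on the trapezoidal column (denominator 4−1=3):
R_{1,1} = -2.4413700 + (-2.4413700 − (-2.4340800))/3 = -2.4438000
R_{2,1} = -2.4427369 + (-2.4427369 − (-2.4413700))/3 = -2.4431925
R_{2,2} = (16·(-2.4431925) − (-2.4438000)) / 15 = -2.4431520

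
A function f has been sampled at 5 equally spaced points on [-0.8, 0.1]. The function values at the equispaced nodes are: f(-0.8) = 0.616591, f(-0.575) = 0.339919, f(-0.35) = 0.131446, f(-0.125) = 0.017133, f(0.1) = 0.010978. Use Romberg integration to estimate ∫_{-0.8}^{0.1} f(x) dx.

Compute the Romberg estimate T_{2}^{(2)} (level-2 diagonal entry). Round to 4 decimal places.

T_{0}^{(0)} (trapezoid, 1 panel, h=0.9000): 0.282406
T_{1}^{(0)} (trapezoid, 2 panels, h=0.4500): 0.200354
T_{2}^{(0)} (trapezoid, 4 panels, h=0.2250): 0.180514
T_{1}^{(1)} = 0.200354 + (0.200354 − 0.282406)/3 = 0.173003
T_{2}^{(1)} = 0.180514 + (0.180514 − 0.200354)/3 = 0.173901
T_{2}^{(2)} = 0.173901 + (0.173901 − 0.173003)/15 = 0.173961

0.1740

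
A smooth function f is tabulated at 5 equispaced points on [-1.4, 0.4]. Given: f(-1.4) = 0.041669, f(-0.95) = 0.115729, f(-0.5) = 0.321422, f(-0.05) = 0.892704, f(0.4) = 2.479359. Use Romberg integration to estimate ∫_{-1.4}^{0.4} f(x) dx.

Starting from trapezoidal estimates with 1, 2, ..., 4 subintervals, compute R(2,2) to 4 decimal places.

1.0755

R(0,0) (trapezoid, 1 panel, h=1.8000): 2.268925
R(1,0) (trapezoid, 2 panels, h=0.9000): 1.423742
R(2,0) (trapezoid, 4 panels, h=0.4500): 1.165666
R(1,1) = 1.423742 + (1.423742 − 2.268925)/3 = 1.142014
R(2,1) = 1.165666 + (1.165666 − 1.423742)/3 = 1.079641
R(2,2) = 1.079641 + (1.079641 − 1.142014)/15 = 1.075483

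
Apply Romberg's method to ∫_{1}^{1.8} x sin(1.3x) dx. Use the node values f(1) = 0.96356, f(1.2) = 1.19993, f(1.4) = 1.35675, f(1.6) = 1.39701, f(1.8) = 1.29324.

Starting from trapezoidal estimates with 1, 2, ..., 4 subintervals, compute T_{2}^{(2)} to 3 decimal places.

1.024

T_{0}^{(0)} (trapezoid, 1 panel, h=0.8000): 0.90272
T_{1}^{(0)} (trapezoid, 2 panels, h=0.4000): 0.99406
T_{2}^{(0)} (trapezoid, 4 panels, h=0.2000): 1.01642
T_{1}^{(1)} = 0.99406 + (0.99406 − 0.90272)/3 = 1.02451
T_{2}^{(1)} = 1.01642 + (1.01642 − 0.99406)/3 = 1.02387
T_{2}^{(2)} = 1.02387 + (1.02387 − 1.02451)/15 = 1.02383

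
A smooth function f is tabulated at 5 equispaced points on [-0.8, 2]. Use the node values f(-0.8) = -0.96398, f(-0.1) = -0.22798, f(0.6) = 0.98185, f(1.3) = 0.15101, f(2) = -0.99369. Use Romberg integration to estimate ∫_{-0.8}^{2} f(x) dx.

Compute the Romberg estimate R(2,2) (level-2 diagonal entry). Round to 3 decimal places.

R(0,0) (trapezoid, 1 panel, h=2.8000): -2.74074
R(1,0) (trapezoid, 2 panels, h=1.4000): 0.00422
R(2,0) (trapezoid, 4 panels, h=0.7000): -0.05177
R(1,1) = 0.00422 + (0.00422 − (-2.74074))/3 = 0.91921
R(2,1) = -0.05177 + (-0.05177 − 0.00422)/3 = -0.07043
R(2,2) = -0.07043 + (-0.07043 − 0.91921)/15 = -0.13641

-0.136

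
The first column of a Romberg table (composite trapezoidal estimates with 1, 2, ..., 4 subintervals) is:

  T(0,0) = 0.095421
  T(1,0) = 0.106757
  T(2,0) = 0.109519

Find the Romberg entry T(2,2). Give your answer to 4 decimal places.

Richardson extrapolation on the trapezoidal column (denominator 4−1=3):
T(1,1) = (4·0.106757 − 0.095421) / 3 = 0.110536
T(2,1) = 0.109519 + (0.109519 − 0.106757)/3 = 0.110440
T(2,2) = 0.110440 + (0.110440 − 0.110536)/15 = 0.110434

0.1104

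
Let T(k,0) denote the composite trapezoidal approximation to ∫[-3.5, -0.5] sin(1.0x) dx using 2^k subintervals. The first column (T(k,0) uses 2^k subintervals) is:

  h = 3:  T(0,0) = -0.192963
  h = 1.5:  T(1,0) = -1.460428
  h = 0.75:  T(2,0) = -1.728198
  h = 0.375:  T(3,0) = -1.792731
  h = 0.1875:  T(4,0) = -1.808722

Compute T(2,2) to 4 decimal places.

-1.8131

Richardson extrapolation on the trapezoidal column (denominator 4−1=3):
T(1,1) = -1.460428 + (-1.460428 − (-0.192963))/3 = -1.882916
T(2,1) = (4·(-1.728198) − (-1.460428)) / 3 = -1.817455
T(2,2) = -1.817455 + (-1.817455 − (-1.882916))/15 = -1.813091
(Column j=1 coincides with Simpson's rule on the same nodes.)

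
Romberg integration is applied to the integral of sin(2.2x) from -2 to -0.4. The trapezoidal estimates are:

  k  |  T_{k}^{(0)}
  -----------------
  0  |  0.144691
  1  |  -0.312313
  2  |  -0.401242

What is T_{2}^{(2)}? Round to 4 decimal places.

-0.4286

T_{1}^{(1)} = -0.312313 + (-0.312313 − 0.144691)/3 = -0.464648
T_{2}^{(1)} = -0.401242 + (-0.401242 − (-0.312313))/3 = -0.430885
T_{2}^{(2)} = (16·(-0.430885) − (-0.464648)) / 15 = -0.428634
(Column j=1 coincides with Simpson's rule on the same nodes.)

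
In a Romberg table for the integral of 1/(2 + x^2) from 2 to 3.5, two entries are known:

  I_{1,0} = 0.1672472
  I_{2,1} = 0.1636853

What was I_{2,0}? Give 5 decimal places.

0.16458

From I_{2,1} = (4·I_{2,0} − I_{1,0})/3, solve for I_{2,0}:
4·I_{2,0} = 3·0.1636853 + 0.1672472 = 0.6583031
I_{2,0} = 0.1645758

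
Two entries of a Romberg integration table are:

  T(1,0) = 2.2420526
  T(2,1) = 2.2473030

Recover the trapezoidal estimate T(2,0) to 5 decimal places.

From T(2,1) = (4·T(2,0) − T(1,0))/3, solve for T(2,0):
4·T(2,0) = 3·2.2473030 + 2.2420526 = 8.9839616
T(2,0) = 2.2459904

2.24599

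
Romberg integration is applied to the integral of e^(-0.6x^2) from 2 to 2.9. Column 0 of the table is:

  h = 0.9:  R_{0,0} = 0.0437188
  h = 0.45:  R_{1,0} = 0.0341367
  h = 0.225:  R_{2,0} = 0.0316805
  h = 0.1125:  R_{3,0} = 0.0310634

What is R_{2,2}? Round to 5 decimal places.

0.03086

Richardson extrapolation on the trapezoidal column (denominator 4−1=3):
R_{1,1} = (4·0.0341367 − 0.0437188) / 3 = 0.0309427
R_{2,1} = (4·0.0316805 − 0.0341367) / 3 = 0.0308618
R_{2,2} = 0.0308618 + (0.0308618 − 0.0309427)/15 = 0.0308564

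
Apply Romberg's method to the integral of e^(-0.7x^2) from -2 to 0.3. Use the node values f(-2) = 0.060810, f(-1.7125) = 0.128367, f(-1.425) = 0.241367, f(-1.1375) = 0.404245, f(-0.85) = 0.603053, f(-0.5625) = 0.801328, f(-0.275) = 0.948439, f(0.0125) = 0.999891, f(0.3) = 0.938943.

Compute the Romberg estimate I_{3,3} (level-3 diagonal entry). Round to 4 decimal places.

1.3340

I_{0,0} (trapezoid, 1 panel, h=2.3000): 1.149716
I_{1,0} (trapezoid, 2 panels, h=1.1500): 1.268369
I_{2,0} (trapezoid, 4 panels, h=0.5750): 1.318323
I_{3,0} (trapezoid, 8 panels, h=0.2875): 1.330138
I_{1,1} = 1.268369 + (1.268369 − 1.149716)/3 = 1.307920
I_{2,1} = 1.318323 + (1.318323 − 1.268369)/3 = 1.334974
I_{3,1} = 1.330138 + (1.330138 − 1.318323)/3 = 1.334076
I_{2,2} = 1.334974 + (1.334974 − 1.307920)/15 = 1.336778
I_{3,2} = 1.334076 + (1.334076 − 1.334974)/15 = 1.334016
I_{3,3} = 1.334016 + (1.334016 − 1.336778)/63 = 1.333972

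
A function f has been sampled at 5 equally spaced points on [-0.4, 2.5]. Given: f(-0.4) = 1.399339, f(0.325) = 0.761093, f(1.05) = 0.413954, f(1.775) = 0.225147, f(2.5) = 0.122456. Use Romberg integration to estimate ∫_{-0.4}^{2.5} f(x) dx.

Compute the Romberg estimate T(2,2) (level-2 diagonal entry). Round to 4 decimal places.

T(0,0) (trapezoid, 1 panel, h=2.9000): 2.206603
T(1,0) (trapezoid, 2 panels, h=1.4500): 1.703535
T(2,0) (trapezoid, 4 panels, h=0.7250): 1.566791
T(1,1) = 1.703535 + (1.703535 − 2.206603)/3 = 1.535846
T(2,1) = 1.566791 + (1.566791 − 1.703535)/3 = 1.521210
T(2,2) = 1.521210 + (1.521210 − 1.535846)/15 = 1.520234

1.5202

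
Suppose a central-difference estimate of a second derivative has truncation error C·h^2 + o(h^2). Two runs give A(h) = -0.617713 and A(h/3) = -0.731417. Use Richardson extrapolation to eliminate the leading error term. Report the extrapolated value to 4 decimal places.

Extrapolated value = (9·A(h/3) − A(h)) / (9 − 1)
= (9·(-0.731417) − (-0.617713)) / 8
= -5.965040 / 8 = -0.745630

-0.7456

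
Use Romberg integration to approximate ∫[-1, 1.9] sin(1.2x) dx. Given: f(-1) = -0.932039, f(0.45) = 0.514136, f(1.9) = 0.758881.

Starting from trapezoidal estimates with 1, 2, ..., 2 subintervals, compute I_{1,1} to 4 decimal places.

0.9103

I_{0,0} (trapezoid, 1 panel, h=2.9000): -0.251079
I_{1,0} (trapezoid, 2 panels, h=1.4500): 0.619958
I_{1,1} = 0.619958 + (0.619958 − (-0.251079))/3 = 0.910304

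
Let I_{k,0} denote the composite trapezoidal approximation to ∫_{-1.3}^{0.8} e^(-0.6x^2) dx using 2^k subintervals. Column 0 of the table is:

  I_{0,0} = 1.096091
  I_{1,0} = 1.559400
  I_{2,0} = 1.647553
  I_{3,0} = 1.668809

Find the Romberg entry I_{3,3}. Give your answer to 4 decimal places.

1.6758

I_{1,1} = (4·1.559400 − 1.096091) / 3 = 1.713836
I_{2,1} = (4·1.647553 − 1.559400) / 3 = 1.676937
I_{3,1} = 1.668809 + (1.668809 − 1.647553)/3 = 1.675894
I_{2,2} = (16·1.676937 − 1.713836) / 15 = 1.674477
I_{3,2} = 1.675894 + (1.675894 − 1.676937)/15 = 1.675824
I_{3,3} = (64·1.675824 − 1.674477) / 63 = 1.675845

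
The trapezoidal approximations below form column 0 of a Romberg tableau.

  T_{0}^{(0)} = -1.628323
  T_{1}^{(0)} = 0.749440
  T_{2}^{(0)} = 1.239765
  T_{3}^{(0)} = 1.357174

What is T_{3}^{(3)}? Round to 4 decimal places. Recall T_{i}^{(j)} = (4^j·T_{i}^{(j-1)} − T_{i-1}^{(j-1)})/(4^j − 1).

Richardson extrapolation on the trapezoidal column (denominator 4−1=3):
T_{1}^{(1)} = (4·0.749440 − (-1.628323)) / 3 = 1.542028
T_{2}^{(1)} = (4·1.239765 − 0.749440) / 3 = 1.403207
T_{3}^{(1)} = 1.357174 + (1.357174 − 1.239765)/3 = 1.396310
T_{2}^{(2)} = (16·1.403207 − 1.542028) / 15 = 1.393952
T_{3}^{(2)} = 1.396310 + (1.396310 − 1.403207)/15 = 1.395850
T_{3}^{(3)} = 1.395850 + (1.395850 − 1.393952)/63 = 1.395880

1.3959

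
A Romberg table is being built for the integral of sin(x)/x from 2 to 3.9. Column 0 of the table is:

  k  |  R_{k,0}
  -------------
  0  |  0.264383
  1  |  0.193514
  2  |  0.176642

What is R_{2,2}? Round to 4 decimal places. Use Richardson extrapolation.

0.1711

Richardson extrapolation on the trapezoidal column (denominator 4−1=3):
R_{1,1} = 0.193514 + (0.193514 − 0.264383)/3 = 0.169891
R_{2,1} = 0.176642 + (0.176642 − 0.193514)/3 = 0.171018
R_{2,2} = (16·0.171018 − 0.169891) / 15 = 0.171093
(Column j=1 coincides with Simpson's rule on the same nodes.)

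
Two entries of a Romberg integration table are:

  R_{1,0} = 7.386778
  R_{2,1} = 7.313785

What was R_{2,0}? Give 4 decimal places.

From R_{2,1} = (4·R_{2,0} − R_{1,0})/3, solve for R_{2,0}:
4·R_{2,0} = 3·7.313785 + 7.386778 = 29.328133
R_{2,0} = 7.332033

7.3320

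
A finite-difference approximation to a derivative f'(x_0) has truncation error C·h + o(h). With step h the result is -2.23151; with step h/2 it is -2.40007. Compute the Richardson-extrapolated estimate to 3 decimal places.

The leading error scales as h; refining by a factor of 2 reduces it by 2^1 = 2.
Extrapolated value = (2·A(h/2) − A(h)) / (2 − 1)
= (2·(-2.40007) − (-2.23151)) / 1
= -2.56863 / 1 = -2.56863

-2.569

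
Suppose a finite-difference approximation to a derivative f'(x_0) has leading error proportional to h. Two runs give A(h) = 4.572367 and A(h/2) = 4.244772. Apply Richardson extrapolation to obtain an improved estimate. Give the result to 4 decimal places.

3.9172

The leading error scales as h; refining by a factor of 2 reduces it by 2^1 = 2.
Extrapolated value = (2·A(h/2) − A(h)) / (2 − 1)
= (2·4.244772 − 4.572367) / 1
= 3.917177 / 1 = 3.917177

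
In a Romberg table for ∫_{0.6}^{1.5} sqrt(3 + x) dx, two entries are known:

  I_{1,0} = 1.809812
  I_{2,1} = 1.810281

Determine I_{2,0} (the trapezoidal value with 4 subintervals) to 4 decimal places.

1.8102

From I_{2,1} = (4·I_{2,0} − I_{1,0})/3, solve for I_{2,0}:
4·I_{2,0} = 3·1.810281 + 1.809812 = 7.240655
I_{2,0} = 1.810164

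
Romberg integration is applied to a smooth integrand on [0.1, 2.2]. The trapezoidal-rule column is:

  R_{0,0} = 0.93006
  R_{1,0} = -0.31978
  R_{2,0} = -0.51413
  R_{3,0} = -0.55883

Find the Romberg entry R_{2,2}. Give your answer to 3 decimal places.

R_{1,1} = (4·(-0.31978) − 0.93006) / 3 = -0.73639
R_{2,1} = -0.51413 + (-0.51413 − (-0.31978))/3 = -0.57891
R_{2,2} = -0.57891 + (-0.57891 − (-0.73639))/15 = -0.56841
(Column j=1 coincides with Simpson's rule on the same nodes.)

-0.568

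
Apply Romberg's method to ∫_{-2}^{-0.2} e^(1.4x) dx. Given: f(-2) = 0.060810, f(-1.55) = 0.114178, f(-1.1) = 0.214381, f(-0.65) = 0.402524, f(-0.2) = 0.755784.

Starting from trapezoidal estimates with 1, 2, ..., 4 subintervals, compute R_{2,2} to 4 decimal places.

R_{0,0} (trapezoid, 1 panel, h=1.8000): 0.734935
R_{1,0} (trapezoid, 2 panels, h=0.9000): 0.560410
R_{2,0} (trapezoid, 4 panels, h=0.4500): 0.512721
R_{1,1} = 0.560410 + (0.560410 − 0.734935)/3 = 0.502235
R_{2,1} = 0.512721 + (0.512721 − 0.560410)/3 = 0.496825
R_{2,2} = 0.496825 + (0.496825 − 0.502235)/15 = 0.496464

0.4965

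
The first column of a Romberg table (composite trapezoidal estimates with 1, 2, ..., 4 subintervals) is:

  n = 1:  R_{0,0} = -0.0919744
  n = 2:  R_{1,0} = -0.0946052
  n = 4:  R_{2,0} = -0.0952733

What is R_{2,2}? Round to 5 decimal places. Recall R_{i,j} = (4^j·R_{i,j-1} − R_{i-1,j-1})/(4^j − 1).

R_{1,1} = -0.0946052 + (-0.0946052 − (-0.0919744))/3 = -0.0954821
R_{2,1} = (4·(-0.0952733) − (-0.0946052)) / 3 = -0.0954960
R_{2,2} = -0.0954960 + (-0.0954960 − (-0.0954821))/15 = -0.0954969

-0.09550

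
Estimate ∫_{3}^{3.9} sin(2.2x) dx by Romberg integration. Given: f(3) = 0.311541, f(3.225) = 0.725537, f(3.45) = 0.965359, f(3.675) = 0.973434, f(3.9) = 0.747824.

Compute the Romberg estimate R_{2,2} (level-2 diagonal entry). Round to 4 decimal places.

0.7337

R_{0,0} (trapezoid, 1 panel, h=0.9000): 0.476714
R_{1,0} (trapezoid, 2 panels, h=0.4500): 0.672769
R_{2,0} (trapezoid, 4 panels, h=0.2250): 0.718653
R_{1,1} = 0.672769 + (0.672769 − 0.476714)/3 = 0.738121
R_{2,1} = 0.718653 + (0.718653 − 0.672769)/3 = 0.733948
R_{2,2} = 0.733948 + (0.733948 − 0.738121)/15 = 0.733670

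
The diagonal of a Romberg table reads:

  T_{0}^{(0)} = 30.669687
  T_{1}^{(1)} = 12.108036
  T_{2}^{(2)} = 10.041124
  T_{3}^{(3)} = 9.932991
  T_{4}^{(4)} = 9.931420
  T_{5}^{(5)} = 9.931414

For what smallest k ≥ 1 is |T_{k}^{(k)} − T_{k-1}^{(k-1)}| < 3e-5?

k = 5

|T_{1}^{(1)} − T_{0}^{(0)}| = 18.561651 ≥ 3e-5
|T_{2}^{(2)} − T_{1}^{(1)}| = 2.066912 ≥ 3e-5
|T_{3}^{(3)} − T_{2}^{(2)}| = 0.108133 ≥ 3e-5
|T_{4}^{(4)} − T_{3}^{(3)}| = 0.001571 ≥ 3e-5
|T_{5}^{(5)} − T_{4}^{(4)}| = 0.000006 < 3e-5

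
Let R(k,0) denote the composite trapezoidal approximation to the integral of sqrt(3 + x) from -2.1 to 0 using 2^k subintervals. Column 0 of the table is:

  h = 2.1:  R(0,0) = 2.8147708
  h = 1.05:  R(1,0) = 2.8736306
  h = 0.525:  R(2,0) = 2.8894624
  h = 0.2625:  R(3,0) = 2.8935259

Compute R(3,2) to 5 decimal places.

Richardson extrapolation on the trapezoidal column (denominator 4−1=3):
R(2,1) = 2.8894624 + (2.8894624 − 2.8736306)/3 = 2.8947397
R(3,1) = (4·2.8935259 − 2.8894624) / 3 = 2.8948804
R(3,2) = 2.8948804 + (2.8948804 − 2.8947397)/15 = 2.8948898

2.89489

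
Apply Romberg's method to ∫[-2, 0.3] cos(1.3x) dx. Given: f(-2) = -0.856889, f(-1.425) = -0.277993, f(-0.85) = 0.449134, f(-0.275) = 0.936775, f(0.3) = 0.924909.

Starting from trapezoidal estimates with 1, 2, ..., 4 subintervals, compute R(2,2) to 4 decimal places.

R(0,0) (trapezoid, 1 panel, h=2.3000): 0.078223
R(1,0) (trapezoid, 2 panels, h=1.1500): 0.555616
R(2,0) (trapezoid, 4 panels, h=0.5750): 0.656607
R(1,1) = 0.555616 + (0.555616 − 0.078223)/3 = 0.714747
R(2,1) = 0.656607 + (0.656607 − 0.555616)/3 = 0.690271
R(2,2) = 0.690271 + (0.690271 − 0.714747)/15 = 0.688639

0.6886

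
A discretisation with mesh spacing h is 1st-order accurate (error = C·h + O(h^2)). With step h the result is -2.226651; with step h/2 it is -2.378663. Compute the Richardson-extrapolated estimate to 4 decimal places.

-2.5307

The leading error scales as h; refining by a factor of 2 reduces it by 2^1 = 2.
Extrapolated value = (2·A(h/2) − A(h)) / (2 − 1)
= (2·(-2.378663) − (-2.226651)) / 1
= -2.530675 / 1 = -2.530675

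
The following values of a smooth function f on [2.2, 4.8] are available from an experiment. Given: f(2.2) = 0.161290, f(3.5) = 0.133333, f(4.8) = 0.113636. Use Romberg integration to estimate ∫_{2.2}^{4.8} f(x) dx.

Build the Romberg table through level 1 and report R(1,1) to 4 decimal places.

0.3502

R(0,0) (trapezoid, 1 panel, h=2.6000): 0.357404
R(1,0) (trapezoid, 2 panels, h=1.3000): 0.352035
R(1,1) = 0.352035 + (0.352035 − 0.357404)/3 = 0.350245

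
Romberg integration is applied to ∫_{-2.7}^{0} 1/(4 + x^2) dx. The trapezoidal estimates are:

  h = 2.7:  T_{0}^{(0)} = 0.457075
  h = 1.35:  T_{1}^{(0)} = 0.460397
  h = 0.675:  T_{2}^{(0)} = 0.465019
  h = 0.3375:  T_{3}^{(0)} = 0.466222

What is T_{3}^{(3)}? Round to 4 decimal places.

Richardson extrapolation on the trapezoidal column (denominator 4−1=3):
T_{1}^{(1)} = (4·0.460397 − 0.457075) / 3 = 0.461504
T_{2}^{(1)} = 0.465019 + (0.465019 − 0.460397)/3 = 0.466560
T_{3}^{(1)} = 0.466222 + (0.466222 − 0.465019)/3 = 0.466623
T_{2}^{(2)} = (16·0.466560 − 0.461504) / 15 = 0.466897
T_{3}^{(2)} = (16·0.466623 − 0.466560) / 15 = 0.466627
T_{3}^{(3)} = 0.466627 + (0.466627 − 0.466897)/63 = 0.466623
(Column j=1 coincides with Simpson's rule on the same nodes.)

0.4666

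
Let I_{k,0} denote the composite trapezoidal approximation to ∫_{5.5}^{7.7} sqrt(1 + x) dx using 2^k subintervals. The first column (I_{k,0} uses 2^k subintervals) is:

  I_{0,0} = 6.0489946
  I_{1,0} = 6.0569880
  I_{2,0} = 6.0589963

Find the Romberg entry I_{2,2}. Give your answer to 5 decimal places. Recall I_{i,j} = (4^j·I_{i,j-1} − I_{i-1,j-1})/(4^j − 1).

Richardson extrapolation on the trapezoidal column (denominator 4−1=3):
I_{1,1} = 6.0569880 + (6.0569880 − 6.0489946)/3 = 6.0596525
I_{2,1} = (4·6.0589963 − 6.0569880) / 3 = 6.0596657
I_{2,2} = 6.0596657 + (6.0596657 − 6.0596525)/15 = 6.0596666

6.05967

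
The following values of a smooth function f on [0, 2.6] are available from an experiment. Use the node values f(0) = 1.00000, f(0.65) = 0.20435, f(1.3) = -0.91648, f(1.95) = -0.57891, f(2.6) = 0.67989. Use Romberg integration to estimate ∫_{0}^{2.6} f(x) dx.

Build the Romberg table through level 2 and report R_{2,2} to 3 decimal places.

-0.324

R_{0,0} (trapezoid, 1 panel, h=2.6000): 2.18386
R_{1,0} (trapezoid, 2 panels, h=1.3000): -0.09950
R_{2,0} (trapezoid, 4 panels, h=0.6500): -0.29321
R_{1,1} = -0.09950 + (-0.09950 − 2.18386)/3 = -0.86062
R_{2,1} = -0.29321 + (-0.29321 − (-0.09950))/3 = -0.35778
R_{2,2} = -0.35778 + (-0.35778 − (-0.86062))/15 = -0.32426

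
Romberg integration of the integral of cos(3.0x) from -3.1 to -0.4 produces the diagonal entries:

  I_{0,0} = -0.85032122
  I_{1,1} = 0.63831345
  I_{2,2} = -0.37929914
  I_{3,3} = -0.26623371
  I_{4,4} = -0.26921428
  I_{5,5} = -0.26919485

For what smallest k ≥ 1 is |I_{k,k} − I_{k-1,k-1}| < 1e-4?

|I_{1,1} − I_{0,0}| = 1.48863467 ≥ 1e-4
|I_{2,2} − I_{1,1}| = 1.01761259 ≥ 1e-4
|I_{3,3} − I_{2,2}| = 0.11306543 ≥ 1e-4
|I_{4,4} − I_{3,3}| = 0.00298057 ≥ 1e-4
|I_{5,5} − I_{4,4}| = 0.00001943 < 1e-4

k = 5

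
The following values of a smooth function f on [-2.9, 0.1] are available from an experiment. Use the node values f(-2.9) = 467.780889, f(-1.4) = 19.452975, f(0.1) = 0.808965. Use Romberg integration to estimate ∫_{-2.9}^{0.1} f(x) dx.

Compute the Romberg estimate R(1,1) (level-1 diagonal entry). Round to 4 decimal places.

R(0,0) (trapezoid, 1 panel, h=3.0000): 702.884781
R(1,0) (trapezoid, 2 panels, h=1.5000): 380.621853
R(1,1) = 380.621853 + (380.621853 − 702.884781)/3 = 273.200877

273.2009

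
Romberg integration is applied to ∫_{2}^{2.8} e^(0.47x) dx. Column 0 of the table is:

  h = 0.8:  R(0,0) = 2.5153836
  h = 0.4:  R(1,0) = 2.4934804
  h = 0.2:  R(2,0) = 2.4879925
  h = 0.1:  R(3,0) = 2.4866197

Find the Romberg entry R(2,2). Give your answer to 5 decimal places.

2.48616

Richardson extrapolation on the trapezoidal column (denominator 4−1=3):
R(1,1) = 2.4934804 + (2.4934804 − 2.5153836)/3 = 2.4861793
R(2,1) = 2.4879925 + (2.4879925 − 2.4934804)/3 = 2.4861632
R(2,2) = (16·2.4861632 − 2.4861793) / 15 = 2.4861621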